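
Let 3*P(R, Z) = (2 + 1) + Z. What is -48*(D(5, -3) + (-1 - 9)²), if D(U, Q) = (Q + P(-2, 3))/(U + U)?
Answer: -23976/5 ≈ -4795.2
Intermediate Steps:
P(R, Z) = 1 + Z/3 (P(R, Z) = ((2 + 1) + Z)/3 = (3 + Z)/3 = 1 + Z/3)
D(U, Q) = (2 + Q)/(2*U) (D(U, Q) = (Q + (1 + (⅓)*3))/(U + U) = (Q + (1 + 1))/((2*U)) = (Q + 2)*(1/(2*U)) = (2 + Q)*(1/(2*U)) = (2 + Q)/(2*U))
-48*(D(5, -3) + (-1 - 9)²) = -48*((½)*(2 - 3)/5 + (-1 - 9)²) = -48*((½)*(⅕)*(-1) + (-10)²) = -48*(-⅒ + 100) = -48*999/10 = -23976/5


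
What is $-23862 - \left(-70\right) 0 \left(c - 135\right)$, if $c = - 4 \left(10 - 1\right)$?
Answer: $-23862$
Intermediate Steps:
$c = -36$ ($c = \left(-4\right) 9 = -36$)
$-23862 - \left(-70\right) 0 \left(c - 135\right) = -23862 - \left(-70\right) 0 \left(-36 - 135\right) = -23862 - 0 \left(-171\right) = -23862 - 0 = -23862 + 0 = -23862$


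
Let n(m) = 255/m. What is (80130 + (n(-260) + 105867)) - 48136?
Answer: 7168721/52 ≈ 1.3786e+5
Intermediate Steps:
(80130 + (n(-260) + 105867)) - 48136 = (80130 + (255/(-260) + 105867)) - 48136 = (80130 + (255*(-1/260) + 105867)) - 48136 = (80130 + (-51/52 + 105867)) - 48136 = (80130 + 5505033/52) - 48136 = 9671793/52 - 48136 = 7168721/52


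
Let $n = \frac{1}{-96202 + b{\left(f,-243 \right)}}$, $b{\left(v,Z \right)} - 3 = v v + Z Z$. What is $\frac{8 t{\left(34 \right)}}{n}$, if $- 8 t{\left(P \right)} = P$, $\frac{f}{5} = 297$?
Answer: $-73714550$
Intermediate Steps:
$f = 1485$ ($f = 5 \cdot 297 = 1485$)
$b{\left(v,Z \right)} = 3 + Z^{2} + v^{2}$ ($b{\left(v,Z \right)} = 3 + \left(v v + Z Z\right) = 3 + \left(v^{2} + Z^{2}\right) = 3 + \left(Z^{2} + v^{2}\right) = 3 + Z^{2} + v^{2}$)
$t{\left(P \right)} = - \frac{P}{8}$
$n = \frac{1}{2168075}$ ($n = \frac{1}{-96202 + \left(3 + \left(-243\right)^{2} + 1485^{2}\right)} = \frac{1}{-96202 + \left(3 + 59049 + 2205225\right)} = \frac{1}{-96202 + 2264277} = \frac{1}{2168075} \approx 4.6124 \cdot 10^{-7}$)
$\frac{8 t{\left(34 \right)}}{n} = 8 \left(\left(- \frac{1}{8}\right) 34\right) \frac{1}{\frac{1}{2168075}} = 8 \left(- \frac{17}{4}\right) 2168075 = \left(-34\right) 2168075 = -73714550$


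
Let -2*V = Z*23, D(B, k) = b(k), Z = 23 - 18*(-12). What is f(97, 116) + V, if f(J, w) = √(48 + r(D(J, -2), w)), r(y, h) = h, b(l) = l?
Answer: -5497/2 + 2*√41 ≈ -2735.7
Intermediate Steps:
Z = 239 (Z = 23 + 216 = 239)
D(B, k) = k
f(J, w) = √(48 + w)
V = -5497/2 (V = -239*23/2 = -½*5497 = -5497/2 ≈ -2748.5)
f(97, 116) + V = √(48 + 116) - 5497/2 = √164 - 5497/2 = 2*√41 - 5497/2 = -5497/2 + 2*√41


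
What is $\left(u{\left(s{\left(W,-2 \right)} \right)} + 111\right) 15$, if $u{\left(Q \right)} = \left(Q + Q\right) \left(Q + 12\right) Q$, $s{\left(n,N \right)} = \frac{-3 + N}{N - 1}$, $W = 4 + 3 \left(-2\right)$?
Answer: $\frac{25235}{9} \approx 2803.9$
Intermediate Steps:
$W = -2$ ($W = 4 - 6 = -2$)
$s{\left(n,N \right)} = \frac{-3 + N}{-1 + N}$
$u{\left(Q \right)} = 2 Q^{2} \left(12 + Q\right)$ ($u{\left(Q \right)} = 2 Q \left(12 + Q\right) Q = 2 Q^{2} \left(12 + Q\right)$)
$\left(u{\left(s{\left(W,-2 \right)} \right)} + 111\right) 15 = \left(2 \left(\frac{-3 - 2}{-1 - 2}\right)^{2} \left(12 + \frac{-3 - 2}{-1 - 2}\right) + 111\right) 15 = \left(2 \left(\frac{1}{-3} \left(-5\right)\right)^{2} \left(12 + \frac{1}{-3} \left(-5\right)\right) + 111\right) 15 = \left(2 \left(\left(- \frac{1}{3}\right) \left(-5\right)\right)^{2} \left(12 - - \frac{5}{3}\right) + 111\right) 15 = \left(2 \left(\frac{5}{3}\right)^{2} \left(12 + \frac{5}{3}\right) + 111\right) 15 = \left(2 \cdot \frac{25}{9} \cdot \frac{41}{3} + 111\right) 15 = \left(\frac{2050}{27} + 111\right) 15 = \frac{5047}{27} \cdot 15 = \frac{25235}{9}$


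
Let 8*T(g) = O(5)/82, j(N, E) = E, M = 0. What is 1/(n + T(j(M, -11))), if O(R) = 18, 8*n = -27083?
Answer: -164/555197 ≈ -0.00029539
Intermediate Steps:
n = -27083/8 (n = (⅛)*(-27083) = -27083/8 ≈ -3385.4)
T(g) = 9/328 (T(g) = (18/82)/8 = (18*(1/82))/8 = (⅛)*(9/41) = 9/328)
1/(n + T(j(M, -11))) = 1/(-27083/8 + 9/328) = 1/(-555197/164) = -164/555197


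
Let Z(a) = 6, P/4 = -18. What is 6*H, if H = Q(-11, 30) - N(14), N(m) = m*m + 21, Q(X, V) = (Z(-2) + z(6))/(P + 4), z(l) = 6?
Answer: -22152/17 ≈ -1303.1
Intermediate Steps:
P = -72 (P = 4*(-18) = -72)
Q(X, V) = -3/17 (Q(X, V) = (6 + 6)/(-72 + 4) = 12/(-68) = 12*(-1/68) = -3/17)
N(m) = 21 + m² (N(m) = m² + 21 = 21 + m²)
H = -3692/17 (H = -3/17 - (21 + 14²) = -3/17 - (21 + 196) = -3/17 - 1*217 = -3/17 - 217 = -3692/17 ≈ -217.18)
6*H = 6*(-3692/17) = -22152/17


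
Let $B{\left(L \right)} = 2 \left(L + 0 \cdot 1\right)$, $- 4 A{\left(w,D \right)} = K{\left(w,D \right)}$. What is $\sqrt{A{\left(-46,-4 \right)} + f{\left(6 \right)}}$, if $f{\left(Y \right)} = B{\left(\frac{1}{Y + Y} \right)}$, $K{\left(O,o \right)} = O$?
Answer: $\frac{\sqrt{105}}{3} \approx 3.4156$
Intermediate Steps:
$A{\left(w,D \right)} = - \frac{w}{4}$
$B{\left(L \right)} = 2 L$ ($B{\left(L \right)} = 2 \left(L + 0\right) = 2 L$)
$f{\left(Y \right)} = \frac{1}{Y}$ ($f{\left(Y \right)} = \frac{2}{Y + Y} = \frac{2}{2 Y} = 2 \frac{1}{2 Y} = \frac{1}{Y}$)
$\sqrt{A{\left(-46,-4 \right)} + f{\left(6 \right)}} = \sqrt{\left(- \frac{1}{4}\right) \left(-46\right) + \frac{1}{6}} = \sqrt{\frac{23}{2} + \frac{1}{6}} = \sqrt{\frac{35}{3}} = \frac{\sqrt{105}}{3}$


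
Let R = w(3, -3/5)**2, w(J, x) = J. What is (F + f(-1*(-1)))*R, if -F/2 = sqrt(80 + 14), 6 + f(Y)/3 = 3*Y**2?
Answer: -81 - 18*sqrt(94) ≈ -255.52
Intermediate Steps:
f(Y) = -18 + 9*Y**2 (f(Y) = -18 + 3*(3*Y**2) = -18 + 9*Y**2)
R = 9 (R = 3**2 = 9)
F = -2*sqrt(94) (F = -2*sqrt(80 + 14) = -2*sqrt(94) ≈ -19.391)
(F + f(-1*(-1)))*R = (-2*sqrt(94) + (-18 + 9*(-1*(-1))**2))*9 = (-2*sqrt(94) + (-18 + 9*1**2))*9 = (-2*sqrt(94) + (-18 + 9*1))*9 = (-2*sqrt(94) + (-18 + 9))*9 = (-2*sqrt(94) - 9)*9 = (-9 - 2*sqrt(94))*9 = -81 - 18*sqrt(94)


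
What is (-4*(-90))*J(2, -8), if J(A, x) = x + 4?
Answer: -1440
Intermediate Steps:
J(A, x) = 4 + x
(-4*(-90))*J(2, -8) = (-4*(-90))*(4 - 8) = 360*(-4) = -1440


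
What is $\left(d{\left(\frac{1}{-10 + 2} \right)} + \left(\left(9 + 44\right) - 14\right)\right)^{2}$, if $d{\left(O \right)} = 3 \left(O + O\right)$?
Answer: $\frac{23409}{16} \approx 1463.1$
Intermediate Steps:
$d{\left(O \right)} = 6 O$ ($d{\left(O \right)} = 3 \cdot 2 O = 6 O$)
$\left(d{\left(\frac{1}{-10 + 2} \right)} + \left(\left(9 + 44\right) - 14\right)\right)^{2} = \left(\frac{6}{-10 + 2} + \left(\left(9 + 44\right) - 14\right)\right)^{2} = \left(\frac{6}{-8} + \left(53 - 14\right)\right)^{2} = \left(6 \left(- \frac{1}{8}\right) + \left(53 - 14\right)\right)^{2} = \left(- \frac{3}{4} + 39\right)^{2} = \left(\frac{153}{4}\right)^{2} = \frac{23409}{16}$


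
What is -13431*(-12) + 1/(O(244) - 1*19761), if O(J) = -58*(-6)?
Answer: 3128832035/19413 ≈ 1.6117e+5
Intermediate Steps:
O(J) = 348
-13431*(-12) + 1/(O(244) - 1*19761) = -13431*(-12) + 1/(348 - 1*19761) = 161172 + 1/(348 - 19761) = 161172 + 1/(-19413) = 161172 - 1/19413 = 3128832035/19413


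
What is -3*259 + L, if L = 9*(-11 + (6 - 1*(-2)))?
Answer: -804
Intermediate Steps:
L = -27 (L = 9*(-11 + (6 + 2)) = 9*(-11 + 8) = 9*(-3) = -27)
-3*259 + L = -3*259 - 27 = -777 - 27 = -804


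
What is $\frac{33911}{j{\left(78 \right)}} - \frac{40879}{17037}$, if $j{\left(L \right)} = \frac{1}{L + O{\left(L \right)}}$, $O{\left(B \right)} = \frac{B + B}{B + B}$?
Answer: $\frac{45641553974}{17037} \approx 2.679 \cdot 10^{6}$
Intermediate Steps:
$O{\left(B \right)} = 1$ ($O{\left(B \right)} = \frac{2 B}{2 B} = 2 B \frac{1}{2 B} = 1$)
$j{\left(L \right)} = \frac{1}{1 + L}$ ($j{\left(L \right)} = \frac{1}{L + 1} = \frac{1}{1 + L}$)
$\frac{33911}{j{\left(78 \right)}} - \frac{40879}{17037} = \frac{33911}{\frac{1}{1 + 78}} - \frac{40879}{17037} = \frac{33911}{\frac{1}{79}} - \frac{40879}{17037} = 33911 \frac{1}{\frac{1}{79}} - \frac{40879}{17037} = 33911 \cdot 79 - \frac{40879}{17037} = 2678969 - \frac{40879}{17037} = \frac{45641553974}{17037}$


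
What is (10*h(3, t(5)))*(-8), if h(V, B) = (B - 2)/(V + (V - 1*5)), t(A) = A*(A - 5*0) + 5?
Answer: -2240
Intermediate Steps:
t(A) = 5 + A² (t(A) = A*(A + 0) + 5 = A*A + 5 = A² + 5 = 5 + A²)
h(V, B) = (-2 + B)/(-5 + 2*V) (h(V, B) = (-2 + B)/(V + (V - 5)) = (-2 + B)/(V + (-5 + V)) = (-2 + B)/(-5 + 2*V))
(10*h(3, t(5)))*(-8) = (10*((-2 + (5 + 5²))/(-5 + 2*3)))*(-8) = (10*((-2 + (5 + 25))/(-5 + 6)))*(-8) = (10*((-2 + 30)/1))*(-8) = (10*(1*28))*(-8) = (10*28)*(-8) = 280*(-8) = -2240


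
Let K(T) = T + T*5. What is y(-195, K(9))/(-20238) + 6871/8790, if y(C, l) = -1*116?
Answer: 7781941/9882890 ≈ 0.78742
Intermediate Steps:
K(T) = 6*T (K(T) = T + 5*T = 6*T)
y(C, l) = -116
y(-195, K(9))/(-20238) + 6871/8790 = -116/(-20238) + 6871/8790 = -116*(-1/20238) + 6871*(1/8790) = 58/10119 + 6871/8790 = 7781941/9882890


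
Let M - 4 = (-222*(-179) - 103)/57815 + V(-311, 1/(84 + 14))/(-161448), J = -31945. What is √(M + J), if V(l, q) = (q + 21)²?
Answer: I*√289394984041280798730/95186616 ≈ 178.72*I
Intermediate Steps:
V(l, q) = (21 + q)²
M = 2708323957715/578353878816 (M = 4 + ((-222*(-179) - 103)/57815 + (21 + 1/(84 + 14))²/(-161448)) = 4 + ((39738 - 103)*(1/57815) + (21 + 1/98)²*(-1/161448)) = 4 + (39635*(1/57815) + (21 + 1/98)²*(-1/161448)) = 4 + (7927/11563 + (2059/98)²*(-1/161448)) = 4 + (7927/11563 + (4239481/9604)*(-1/161448)) = 4 + (7927/11563 - 4239481/1550546592) = 4 + 394908442451/578353878816 = 2708323957715/578353878816 ≈ 4.6828)
√(M + J) = √(2708323957715/578353878816 - 31945) = √(-18472806334819405/578353878816) = I*√289394984041280798730/95186616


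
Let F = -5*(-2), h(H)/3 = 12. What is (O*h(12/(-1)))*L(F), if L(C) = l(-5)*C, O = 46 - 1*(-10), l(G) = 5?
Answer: 100800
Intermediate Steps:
h(H) = 36 (h(H) = 3*12 = 36)
F = 10
O = 56 (O = 46 + 10 = 56)
L(C) = 5*C
(O*h(12/(-1)))*L(F) = (56*36)*(5*10) = 2016*50 = 100800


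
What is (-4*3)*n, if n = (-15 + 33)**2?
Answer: -3888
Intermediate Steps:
n = 324 (n = 18**2 = 324)
(-4*3)*n = -4*3*324 = -12*324 = -3888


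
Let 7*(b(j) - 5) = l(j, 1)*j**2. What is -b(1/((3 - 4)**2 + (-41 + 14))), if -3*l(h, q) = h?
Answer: -1845481/369096 ≈ -5.0000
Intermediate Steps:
l(h, q) = -h/3
b(j) = 5 - j**3/21 (b(j) = 5 + ((-j/3)*j**2)/7 = 5 + (-j**3/3)/7 = 5 - j**3/21)
-b(1/((3 - 4)**2 + (-41 + 14))) = -(5 - 1/(21*((3 - 4)**2 + (-41 + 14))**3)) = -(5 - 1/(21*((-1)**2 - 27)**3)) = -(5 - 1/(21*(1 - 27)**3)) = -(5 - (1/(-26))**3/21) = -(5 - (-1/26)**3/21) = -(5 - 1/21*(-1/17576)) = -(5 + 1/369096) = -1*1845481/369096 = -1845481/369096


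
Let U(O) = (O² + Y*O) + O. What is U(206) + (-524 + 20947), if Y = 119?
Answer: 87579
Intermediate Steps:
U(O) = O² + 120*O (U(O) = (O² + 119*O) + O = O² + 120*O)
U(206) + (-524 + 20947) = 206*(120 + 206) + (-524 + 20947) = 206*326 + 20423 = 67156 + 20423 = 87579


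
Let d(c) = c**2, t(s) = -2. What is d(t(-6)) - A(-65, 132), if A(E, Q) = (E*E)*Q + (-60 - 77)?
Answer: -557559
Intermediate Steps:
A(E, Q) = -137 + Q*E**2 (A(E, Q) = E**2*Q - 137 = Q*E**2 - 137 = -137 + Q*E**2)
d(t(-6)) - A(-65, 132) = (-2)**2 - (-137 + 132*(-65)**2) = 4 - (-137 + 132*4225) = 4 - (-137 + 557700) = 4 - 1*557563 = 4 - 557563 = -557559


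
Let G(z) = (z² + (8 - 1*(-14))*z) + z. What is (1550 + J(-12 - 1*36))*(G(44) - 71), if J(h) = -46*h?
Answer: 10811766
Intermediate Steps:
G(z) = z² + 23*z (G(z) = (z² + (8 + 14)*z) + z = (z² + 22*z) + z = z² + 23*z)
(1550 + J(-12 - 1*36))*(G(44) - 71) = (1550 - 46*(-12 - 1*36))*(44*(23 + 44) - 71) = (1550 - 46*(-12 - 36))*(44*67 - 71) = (1550 - 46*(-48))*(2948 - 71) = (1550 + 2208)*2877 = 3758*2877 = 10811766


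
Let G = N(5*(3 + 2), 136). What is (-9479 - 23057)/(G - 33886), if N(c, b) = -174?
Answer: 8134/8515 ≈ 0.95526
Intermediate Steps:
G = -174
(-9479 - 23057)/(G - 33886) = (-9479 - 23057)/(-174 - 33886) = -32536/(-34060) = -32536*(-1/34060) = 8134/8515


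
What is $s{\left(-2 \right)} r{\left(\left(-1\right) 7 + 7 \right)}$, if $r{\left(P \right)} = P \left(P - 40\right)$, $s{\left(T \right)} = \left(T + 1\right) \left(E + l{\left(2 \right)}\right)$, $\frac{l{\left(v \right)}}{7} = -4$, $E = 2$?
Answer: $0$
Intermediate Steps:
$l{\left(v \right)} = -28$ ($l{\left(v \right)} = 7 \left(-4\right) = -28$)
$s{\left(T \right)} = -26 - 26 T$ ($s{\left(T \right)} = \left(T + 1\right) \left(2 - 28\right) = \left(1 + T\right) \left(-26\right) = -26 - 26 T$)
$r{\left(P \right)} = P \left(-40 + P\right)$
$s{\left(-2 \right)} r{\left(\left(-1\right) 7 + 7 \right)} = \left(-26 - -52\right) \left(\left(-1\right) 7 + 7\right) \left(-40 + \left(\left(-1\right) 7 + 7\right)\right) = \left(-26 + 52\right) \left(-7 + 7\right) \left(-40 + \left(-7 + 7\right)\right) = 26 \cdot 0 \left(-40 + 0\right) = 26 \cdot 0 \left(-40\right) = 26 \cdot 0 = 0$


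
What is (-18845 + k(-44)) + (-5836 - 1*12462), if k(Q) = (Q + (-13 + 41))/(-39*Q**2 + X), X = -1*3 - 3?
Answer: -1402333957/37755 ≈ -37143.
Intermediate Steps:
X = -6 (X = -3 - 3 = -6)
k(Q) = (28 + Q)/(-6 - 39*Q**2) (k(Q) = (Q + (-13 + 41))/(-39*Q**2 - 6) = (Q + 28)/(-6 - 39*Q**2) = (28 + Q)/(-6 - 39*Q**2))
(-18845 + k(-44)) + (-5836 - 1*12462) = (-18845 + (-28 - 1*(-44))/(3*(2 + 13*(-44)**2))) + (-5836 - 1*12462) = (-18845 + (-28 + 44)/(3*(2 + 13*1936))) + (-5836 - 12462) = (-18845 + (1/3)*16/(2 + 25168)) - 18298 = (-18845 + (1/3)*16/25170) - 18298 = (-18845 + (1/3)*(1/25170)*16) - 18298 = (-18845 + 8/37755) - 18298 = -711492967/37755 - 18298 = -1402333957/37755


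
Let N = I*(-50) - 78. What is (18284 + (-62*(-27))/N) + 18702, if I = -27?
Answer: 7841311/212 ≈ 36987.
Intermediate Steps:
N = 1272 (N = -27*(-50) - 78 = 1350 - 78 = 1272)
(18284 + (-62*(-27))/N) + 18702 = (18284 - 62*(-27)/1272) + 18702 = (18284 + 1674*(1/1272)) + 18702 = (18284 + 279/212) + 18702 = 3876487/212 + 18702 = 7841311/212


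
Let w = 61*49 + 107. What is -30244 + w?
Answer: -27148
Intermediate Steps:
w = 3096 (w = 2989 + 107 = 3096)
-30244 + w = -30244 + 3096 = -27148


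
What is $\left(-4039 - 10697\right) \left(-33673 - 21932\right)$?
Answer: $819395280$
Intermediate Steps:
$\left(-4039 - 10697\right) \left(-33673 - 21932\right) = \left(-14736\right) \left(-55605\right) = 819395280$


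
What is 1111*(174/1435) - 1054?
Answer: -1319176/1435 ≈ -919.29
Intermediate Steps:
1111*(174/1435) - 1054 = 193314/1435 - 1054 = -1319176/1435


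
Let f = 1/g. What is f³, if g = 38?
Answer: 1/54872 ≈ 1.8224e-5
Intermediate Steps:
f = 1/38 ≈ 0.026316
f³ = (1/38)³ = 1/54872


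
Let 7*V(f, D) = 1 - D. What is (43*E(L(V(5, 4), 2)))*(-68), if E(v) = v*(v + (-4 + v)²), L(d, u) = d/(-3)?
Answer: -2152064/343 ≈ -6274.2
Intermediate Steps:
V(f, D) = ⅐ - D/7 (V(f, D) = (1 - D)/7 = ⅐ - D/7)
L(d, u) = -d/3 (L(d, u) = d*(-⅓) = -d/3)
(43*E(L(V(5, 4), 2)))*(-68) = (43*((-(⅐ - ⅐*4)/3)*(-(⅐ - ⅐*4)/3 + (-4 - (⅐ - ⅐*4)/3)²)))*(-68) = (43*((-(⅐ - 4/7)/3)*(-(⅐ - 4/7)/3 + (-4 - (⅐ - 4/7)/3)²)))*(-68) = (43*((-⅓*(-3/7))*(-⅓*(-3/7) + (-4 - ⅓*(-3/7))²)))*(-68) = (43*((⅐ + (-4 + ⅐)²)/7))*(-68) = (43*((⅐ + (-27/7)²)/7))*(-68) = (43*((⅐ + 729/49)/7))*(-68) = (43*((⅐)*(736/49)))*(-68) = (43*(736/343))*(-68) = (31648/343)*(-68) = -2152064/343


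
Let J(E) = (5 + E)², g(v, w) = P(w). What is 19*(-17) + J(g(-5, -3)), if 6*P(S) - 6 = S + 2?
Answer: -10403/36 ≈ -288.97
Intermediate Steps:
P(S) = 4/3 + S/6 (P(S) = 1 + (S + 2)/6 = 1 + (2 + S)/6 = 1 + (⅓ + S/6) = 4/3 + S/6)
g(v, w) = 4/3 + w/6
19*(-17) + J(g(-5, -3)) = 19*(-17) + (5 + (4/3 + (⅙)*(-3)))² = -323 + (5 + (4/3 - ½))² = -323 + (5 + ⅚)² = -323 + (35/6)² = -323 + 1225/36 = -10403/36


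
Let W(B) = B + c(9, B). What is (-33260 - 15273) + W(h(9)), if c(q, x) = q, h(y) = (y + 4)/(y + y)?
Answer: -873419/18 ≈ -48523.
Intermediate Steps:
h(y) = (4 + y)/(2*y) (h(y) = (4 + y)/((2*y)) = (4 + y)*(1/(2*y)) = (4 + y)/(2*y))
W(B) = 9 + B (W(B) = B + 9 = 9 + B)
(-33260 - 15273) + W(h(9)) = (-33260 - 15273) + (9 + (½)*(4 + 9)/9) = -48533 + (9 + (½)*(⅑)*13) = -48533 + (9 + 13/18) = -48533 + 175/18 = -873419/18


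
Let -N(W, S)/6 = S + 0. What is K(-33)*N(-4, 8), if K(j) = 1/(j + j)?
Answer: 8/11 ≈ 0.72727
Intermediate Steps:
N(W, S) = -6*S (N(W, S) = -6*(S + 0) = -6*S)
K(j) = 1/(2*j)
K(-33)*N(-4, 8) = ((½)/(-33))*(-6*8) = ((½)*(-1/33))*(-48) = -1/66*(-48) = 8/11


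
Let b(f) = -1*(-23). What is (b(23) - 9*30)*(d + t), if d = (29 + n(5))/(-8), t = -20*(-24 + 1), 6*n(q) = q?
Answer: -5409547/48 ≈ -1.1270e+5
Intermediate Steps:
n(q) = q/6
t = 460 (t = -20*(-23) = 460)
d = -179/48 (d = (29 + (⅙)*5)/(-8) = (29 + ⅚)*(-⅛) = (179/6)*(-⅛) = -179/48 ≈ -3.7292)
b(f) = 23
(b(23) - 9*30)*(d + t) = (23 - 9*30)*(-179/48 + 460) = (23 - 270)*(21901/48) = -247*21901/48 = -5409547/48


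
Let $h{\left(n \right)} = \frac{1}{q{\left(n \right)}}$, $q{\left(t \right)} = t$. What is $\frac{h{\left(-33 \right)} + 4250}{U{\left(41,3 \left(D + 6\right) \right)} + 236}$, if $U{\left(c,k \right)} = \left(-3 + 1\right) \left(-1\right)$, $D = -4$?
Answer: $\frac{140249}{7854} \approx 17.857$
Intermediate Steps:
$U{\left(c,k \right)} = 2$ ($U{\left(c,k \right)} = \left(-2\right) \left(-1\right) = 2$)
$h{\left(n \right)} = \frac{1}{n}$
$\frac{h{\left(-33 \right)} + 4250}{U{\left(41,3 \left(D + 6\right) \right)} + 236} = \frac{\frac{1}{-33} + 4250}{2 + 236} = \frac{- \frac{1}{33} + 4250}{238} = \frac{140249}{33} \cdot \frac{1}{238} = \frac{140249}{7854}$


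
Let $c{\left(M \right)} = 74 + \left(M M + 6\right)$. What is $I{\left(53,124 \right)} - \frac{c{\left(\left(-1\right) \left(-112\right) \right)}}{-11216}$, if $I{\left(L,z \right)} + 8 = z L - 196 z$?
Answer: $- \frac{12434951}{701} \approx -17739.0$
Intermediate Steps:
$c{\left(M \right)} = 80 + M^{2}$ ($c{\left(M \right)} = 74 + \left(M^{2} + 6\right) = 74 + \left(6 + M^{2}\right) = 80 + M^{2}$)
$I{\left(L,z \right)} = -8 - 196 z + L z$ ($I{\left(L,z \right)} = -8 + \left(z L - 196 z\right) = -8 + \left(L z - 196 z\right) = -8 + \left(- 196 z + L z\right) = -8 - 196 z + L z$)
$I{\left(53,124 \right)} - \frac{c{\left(\left(-1\right) \left(-112\right) \right)}}{-11216} = \left(-8 - 24304 + 53 \cdot 124\right) - \frac{80 + \left(\left(-1\right) \left(-112\right)\right)^{2}}{-11216} = \left(-8 - 24304 + 6572\right) - \left(80 + 112^{2}\right) \left(- \frac{1}{11216}\right) = -17740 - \left(80 + 12544\right) \left(- \frac{1}{11216}\right) = -17740 - 12624 \left(- \frac{1}{11216}\right) = -17740 - - \frac{789}{701} = -17740 + \frac{789}{701} = - \frac{12434951}{701}$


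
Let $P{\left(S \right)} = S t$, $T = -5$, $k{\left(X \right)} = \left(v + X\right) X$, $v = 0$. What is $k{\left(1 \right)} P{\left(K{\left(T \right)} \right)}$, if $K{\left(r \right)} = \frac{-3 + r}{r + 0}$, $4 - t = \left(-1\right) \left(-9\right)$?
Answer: $-8$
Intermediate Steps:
$t = -5$ ($t = 4 - \left(-1\right) \left(-9\right) = 4 - 9 = -5$)
$k{\left(X \right)} = X^{2}$ ($k{\left(X \right)} = \left(0 + X\right) X = X X = X^{2}$)
$K{\left(r \right)} = \frac{-3 + r}{r}$
$P{\left(S \right)} = - 5 S$ ($P{\left(S \right)} = S \left(-5\right) = - 5 S$)
$k{\left(1 \right)} P{\left(K{\left(T \right)} \right)} = 1^{2} \left(- 5 \frac{-3 - 5}{-5}\right) = 1 \left(- 5 \left(\left(- \frac{1}{5}\right) \left(-8\right)\right)\right) = 1 \left(\left(-5\right) \frac{8}{5}\right) = 1 \left(-8\right) = -8$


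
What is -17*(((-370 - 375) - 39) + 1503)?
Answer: -12223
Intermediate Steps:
-17*(((-370 - 375) - 39) + 1503) = -17*((-745 - 39) + 1503) = -17*(-784 + 1503) = -17*719 = -12223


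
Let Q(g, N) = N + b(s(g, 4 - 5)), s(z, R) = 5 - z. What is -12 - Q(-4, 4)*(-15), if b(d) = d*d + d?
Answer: 1398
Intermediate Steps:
b(d) = d + d**2 (b(d) = d**2 + d = d + d**2)
Q(g, N) = N + (5 - g)*(6 - g) (Q(g, N) = N + (5 - g)*(1 + (5 - g)) = N + (5 - g)*(6 - g))
-12 - Q(-4, 4)*(-15) = -12 - (4 + (-6 - 4)*(-5 - 4))*(-15) = -12 - (4 - 10*(-9))*(-15) = -12 - (4 + 90)*(-15) = -12 - 1*94*(-15) = -12 - 94*(-15) = -12 + 1410 = 1398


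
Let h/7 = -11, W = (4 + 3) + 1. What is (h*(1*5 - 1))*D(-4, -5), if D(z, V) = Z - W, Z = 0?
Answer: 2464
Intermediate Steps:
W = 8 (W = 7 + 1 = 8)
h = -77 (h = 7*(-11) = -77)
D(z, V) = -8 (D(z, V) = 0 - 1*8 = 0 - 8 = -8)
(h*(1*5 - 1))*D(-4, -5) = -77*(1*5 - 1)*(-8) = -77*(5 - 1)*(-8) = -77*4*(-8) = -308*(-8) = 2464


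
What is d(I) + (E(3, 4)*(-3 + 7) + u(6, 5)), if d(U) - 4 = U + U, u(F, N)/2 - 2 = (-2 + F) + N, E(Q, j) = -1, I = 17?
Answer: 56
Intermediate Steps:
u(F, N) = 2*F + 2*N (u(F, N) = 4 + 2*((-2 + F) + N) = 4 + 2*(-2 + F + N) = 4 + (-4 + 2*F + 2*N) = 2*F + 2*N)
d(U) = 4 + 2*U (d(U) = 4 + (U + U) = 4 + 2*U)
d(I) + (E(3, 4)*(-3 + 7) + u(6, 5)) = (4 + 2*17) + (-(-3 + 7) + (2*6 + 2*5)) = (4 + 34) + (-1*4 + (12 + 10)) = 38 + (-4 + 22) = 38 + 18 = 56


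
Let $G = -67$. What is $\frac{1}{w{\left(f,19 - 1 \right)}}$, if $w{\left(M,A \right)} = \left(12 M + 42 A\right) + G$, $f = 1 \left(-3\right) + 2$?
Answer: $\frac{1}{677} \approx 0.0014771$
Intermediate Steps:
$f = -1$ ($f = -3 + 2 = -1$)
$w{\left(M,A \right)} = -67 + 12 M + 42 A$ ($w{\left(M,A \right)} = \left(12 M + 42 A\right) - 67 = -67 + 12 M + 42 A$)
$\frac{1}{w{\left(f,19 - 1 \right)}} = \frac{1}{-67 + 12 \left(-1\right) + 42 \left(19 - 1\right)} = \frac{1}{-67 - 12 + 42 \left(19 - 1\right)} = \frac{1}{-67 - 12 + 42 \cdot 18} = \frac{1}{-67 - 12 + 756} = \frac{1}{677}$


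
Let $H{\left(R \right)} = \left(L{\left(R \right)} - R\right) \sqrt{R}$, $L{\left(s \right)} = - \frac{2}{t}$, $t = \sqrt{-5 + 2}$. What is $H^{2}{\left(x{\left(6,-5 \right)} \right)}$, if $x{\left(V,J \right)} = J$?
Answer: $- \frac{355}{3} - \frac{100 i \sqrt{3}}{3} \approx -118.33 - 57.735 i$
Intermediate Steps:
$t = i \sqrt{3}$ ($t = \sqrt{-3} = i \sqrt{3} \approx 1.732 i$)
$L{\left(s \right)} = \frac{2 i \sqrt{3}}{3}$ ($L{\left(s \right)} = - \frac{2}{i \sqrt{3}} = - 2 \left(- \frac{i \sqrt{3}}{3}\right) = \frac{2 i \sqrt{3}}{3}$)
$H{\left(R \right)} = \sqrt{R} \left(- R + \frac{2 i \sqrt{3}}{3}\right)$ ($H{\left(R \right)} = \left(\frac{2 i \sqrt{3}}{3} - R\right) \sqrt{R} = \left(- R + \frac{2 i \sqrt{3}}{3}\right) \sqrt{R} = \sqrt{R} \left(- R + \frac{2 i \sqrt{3}}{3}\right)$)
$H^{2}{\left(x{\left(6,-5 \right)} \right)} = \left(\sqrt{-5} \left(\left(-1\right) \left(-5\right) + \frac{2 i \sqrt{3}}{3}\right)\right)^{2} = \left(i \sqrt{5} \left(5 + \frac{2 i \sqrt{3}}{3}\right)\right)^{2} = - 5 \left(5 + \frac{2 i \sqrt{3}}{3}\right)^{2}$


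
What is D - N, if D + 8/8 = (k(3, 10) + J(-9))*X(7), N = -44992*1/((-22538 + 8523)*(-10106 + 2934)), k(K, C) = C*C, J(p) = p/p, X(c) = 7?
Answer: 17741011118/25128895 ≈ 706.00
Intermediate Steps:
J(p) = 1
k(K, C) = C²
N = -11248/25128895 (N = -44992/((-14015*(-7172))) = -44992/100515580 = -44992*1/100515580 = -11248/25128895 ≈ -0.00044761)
D = 706 (D = -1 + (10² + 1)*7 = -1 + (100 + 1)*7 = -1 + 101*7 = -1 + 707 = 706)
D - N = 706 - 1*(-11248/25128895) = 706 + 11248/25128895 = 17741011118/25128895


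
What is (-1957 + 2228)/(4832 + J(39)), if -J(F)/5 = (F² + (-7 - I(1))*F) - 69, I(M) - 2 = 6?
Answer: 271/497 ≈ 0.54527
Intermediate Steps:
I(M) = 8 (I(M) = 2 + 6 = 8)
J(F) = 345 - 5*F² + 75*F (J(F) = -5*((F² + (-7 - 1*8)*F) - 69) = -5*((F² + (-7 - 8)*F) - 69) = -5*((F² - 15*F) - 69) = -5*(-69 + F² - 15*F) = 345 - 5*F² + 75*F)
(-1957 + 2228)/(4832 + J(39)) = (-1957 + 2228)/(4832 + (345 - 5*39² + 75*39)) = 271/(4832 + (345 - 5*1521 + 2925)) = 271/(4832 + (345 - 7605 + 2925)) = 271/(4832 - 4335) = 271/497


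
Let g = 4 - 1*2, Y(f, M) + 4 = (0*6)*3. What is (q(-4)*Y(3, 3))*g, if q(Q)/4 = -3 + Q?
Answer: 224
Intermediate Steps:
Y(f, M) = -4 (Y(f, M) = -4 + (0*6)*3 = -4 + 0*3 = -4 + 0 = -4)
q(Q) = -12 + 4*Q (q(Q) = 4*(-3 + Q) = -12 + 4*Q)
g = 2 (g = 4 - 2 = 2)
(q(-4)*Y(3, 3))*g = ((-12 + 4*(-4))*(-4))*2 = ((-12 - 16)*(-4))*2 = -28*(-4)*2 = 112*2 = 224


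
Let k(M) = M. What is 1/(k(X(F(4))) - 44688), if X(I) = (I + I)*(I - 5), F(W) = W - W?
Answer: -1/44688 ≈ -2.2377e-5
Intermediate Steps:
F(W) = 0
X(I) = 2*I*(-5 + I) (X(I) = (2*I)*(-5 + I) = 2*I*(-5 + I))
1/(k(X(F(4))) - 44688) = 1/(2*0*(-5 + 0) - 44688) = 1/(2*0*(-5) - 44688) = 1/(0 - 44688) = 1/(-44688) = -1/44688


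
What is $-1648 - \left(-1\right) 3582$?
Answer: $1934$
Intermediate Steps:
$-1648 - \left(-1\right) 3582 = -1648 - -3582 = -1648 + 3582 = 1934$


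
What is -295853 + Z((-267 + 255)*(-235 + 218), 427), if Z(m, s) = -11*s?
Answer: -300550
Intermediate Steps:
-295853 + Z((-267 + 255)*(-235 + 218), 427) = -295853 - 11*427 = -295853 - 4697 = -300550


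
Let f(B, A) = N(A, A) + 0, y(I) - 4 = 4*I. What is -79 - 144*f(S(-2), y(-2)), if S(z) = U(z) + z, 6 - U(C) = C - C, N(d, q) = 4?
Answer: -655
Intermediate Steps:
y(I) = 4 + 4*I
U(C) = 6 (U(C) = 6 - (C - C) = 6 - 1*0 = 6 + 0 = 6)
S(z) = 6 + z
f(B, A) = 4 (f(B, A) = 4 + 0 = 4)
-79 - 144*f(S(-2), y(-2)) = -79 - 144*4 = -79 - 576 = -655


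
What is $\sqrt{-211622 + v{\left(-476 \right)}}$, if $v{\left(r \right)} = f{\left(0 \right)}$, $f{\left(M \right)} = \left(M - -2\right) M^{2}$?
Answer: $i \sqrt{211622} \approx 460.02 i$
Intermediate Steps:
$f{\left(M \right)} = M^{2} \left(2 + M\right)$ ($f{\left(M \right)} = \left(M + 2\right) M^{2} = \left(2 + M\right) M^{2} = M^{2} \left(2 + M\right)$)
$v{\left(r \right)} = 0$ ($v{\left(r \right)} = 0^{2} \left(2 + 0\right) = 0 \cdot 2 = 0$)
$\sqrt{-211622 + v{\left(-476 \right)}} = \sqrt{-211622 + 0} = \sqrt{-211622} = i \sqrt{211622}$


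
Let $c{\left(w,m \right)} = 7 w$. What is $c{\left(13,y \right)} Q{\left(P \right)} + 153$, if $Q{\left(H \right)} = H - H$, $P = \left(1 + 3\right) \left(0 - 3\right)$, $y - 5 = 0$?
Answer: $153$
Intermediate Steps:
$y = 5$ ($y = 5 + 0 = 5$)
$P = -12$ ($P = 4 \left(-3\right) = -12$)
$Q{\left(H \right)} = 0$
$c{\left(13,y \right)} Q{\left(P \right)} + 153 = 7 \cdot 13 \cdot 0 + 153 = 91 \cdot 0 + 153 = 0 + 153 = 153$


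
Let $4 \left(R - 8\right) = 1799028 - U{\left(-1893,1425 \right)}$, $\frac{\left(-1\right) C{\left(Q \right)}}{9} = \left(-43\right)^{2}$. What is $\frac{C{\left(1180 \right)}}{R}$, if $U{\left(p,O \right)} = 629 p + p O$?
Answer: $- \frac{33282}{2843641} \approx -0.011704$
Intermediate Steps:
$U{\left(p,O \right)} = 629 p + O p$
$C{\left(Q \right)} = -16641$ ($C{\left(Q \right)} = - 9 \left(-43\right)^{2} = \left(-9\right) 1849 = -16641$)
$R = \frac{2843641}{2}$ ($R = 8 + \frac{1799028 - - 1893 \left(629 + 1425\right)}{4} = 8 + \frac{1799028 - \left(-1893\right) 2054}{4} = 8 + \frac{1799028 - -3888222}{4} = 8 + \frac{1799028 + 3888222}{4} = 8 + \frac{1}{4} \cdot 5687250 = 8 + \frac{2843625}{2} = \frac{2843641}{2} \approx 1.4218 \cdot 10^{6}$)
$\frac{C{\left(1180 \right)}}{R} = - \frac{16641}{\frac{2843641}{2}} = \left(-16641\right) \frac{2}{2843641} = - \frac{33282}{2843641}$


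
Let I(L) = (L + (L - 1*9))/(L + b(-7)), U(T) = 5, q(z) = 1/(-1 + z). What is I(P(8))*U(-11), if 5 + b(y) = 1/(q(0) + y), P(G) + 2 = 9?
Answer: 40/3 ≈ 13.333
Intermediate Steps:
P(G) = 7 (P(G) = -2 + 9 = 7)
b(y) = -5 + 1/(-1 + y) (b(y) = -5 + 1/(1/(-1 + 0) + y) = -5 + 1/(1/(-1) + y) = -5 + 1/(-1 + y))
I(L) = (-9 + 2*L)/(-41/8 + L) (I(L) = (L + (L - 1*9))/(L + (6 - 5*(-7))/(-1 - 7)) = (L + (L - 9))/(L + (6 + 35)/(-8)) = (L + (-9 + L))/(L - ⅛*41) = (-9 + 2*L)/(L - 41/8) = (-9 + 2*L)/(-41/8 + L))
I(P(8))*U(-11) = (8*(-9 + 2*7)/(-41 + 8*7))*5 = (8*(-9 + 14)/(-41 + 56))*5 = (8*5/15)*5 = (8*(1/15)*5)*5 = (8/3)*5 = 40/3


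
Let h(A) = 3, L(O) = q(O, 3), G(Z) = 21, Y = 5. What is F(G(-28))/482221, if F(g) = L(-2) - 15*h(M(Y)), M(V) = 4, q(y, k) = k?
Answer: -42/482221 ≈ -8.7097e-5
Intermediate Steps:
L(O) = 3
F(g) = -42 (F(g) = 3 - 15*3 = 3 - 45 = -42)
F(G(-28))/482221 = -42/482221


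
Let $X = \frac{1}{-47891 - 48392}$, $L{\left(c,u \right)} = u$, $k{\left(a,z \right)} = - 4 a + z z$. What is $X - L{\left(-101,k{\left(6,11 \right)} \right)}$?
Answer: $- \frac{9339452}{96283} \approx -97.0$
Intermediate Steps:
$k{\left(a,z \right)} = z^{2} - 4 a$ ($k{\left(a,z \right)} = - 4 a + z^{2} = z^{2} - 4 a$)
$X = - \frac{1}{96283}$ ($X = \frac{1}{-96283} = - \frac{1}{96283} \approx -1.0386 \cdot 10^{-5}$)
$X - L{\left(-101,k{\left(6,11 \right)} \right)} = - \frac{1}{96283} - \left(11^{2} - 24\right) = - \frac{1}{96283} - \left(121 - 24\right) = - \frac{1}{96283} - 97 = - \frac{9339452}{96283}$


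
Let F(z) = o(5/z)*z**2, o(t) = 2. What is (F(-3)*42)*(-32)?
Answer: -24192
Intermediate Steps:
F(z) = 2*z**2
(F(-3)*42)*(-32) = ((2*(-3)**2)*42)*(-32) = ((2*9)*42)*(-32) = (18*42)*(-32) = 756*(-32) = -24192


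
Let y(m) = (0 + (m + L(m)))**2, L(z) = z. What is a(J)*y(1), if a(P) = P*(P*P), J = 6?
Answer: 864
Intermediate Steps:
a(P) = P**3 (a(P) = P*P**2 = P**3)
y(m) = 4*m**2 (y(m) = (0 + (m + m))**2 = (0 + 2*m)**2 = (2*m)**2 = 4*m**2)
a(J)*y(1) = 6**3*(4*1**2) = 216*(4*1) = 216*4 = 864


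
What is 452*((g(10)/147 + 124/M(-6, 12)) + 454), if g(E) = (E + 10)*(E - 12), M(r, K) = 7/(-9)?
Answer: 19554424/147 ≈ 1.3302e+5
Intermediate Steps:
M(r, K) = -7/9 (M(r, K) = 7*(-⅑) = -7/9)
g(E) = (-12 + E)*(10 + E) (g(E) = (10 + E)*(-12 + E) = (-12 + E)*(10 + E))
452*((g(10)/147 + 124/M(-6, 12)) + 454) = 452*(((-120 + 10² - 2*10)/147 + 124/(-7/9)) + 454) = 452*(((-120 + 100 - 20)*(1/147) + 124*(-9/7)) + 454) = 452*((-40*1/147 - 1116/7) + 454) = 452*((-40/147 - 1116/7) + 454) = 452*(-23476/147 + 454) = 452*(43262/147) = 19554424/147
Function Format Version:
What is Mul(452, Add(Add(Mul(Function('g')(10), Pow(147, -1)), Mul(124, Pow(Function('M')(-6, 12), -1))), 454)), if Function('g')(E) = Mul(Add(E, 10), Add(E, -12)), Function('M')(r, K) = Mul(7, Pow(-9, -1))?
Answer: Rational(19554424, 147) ≈ 1.3302e+5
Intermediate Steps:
Function('M')(r, K) = Rational(-7, 9) (Function('M')(r, K) = Mul(7, Rational(-1, 9)) = Rational(-7, 9))
Function('g')(E) = Mul(Add(-12, E), Add(10, E)) (Function('g')(E) = Mul(Add(10, E), Add(-12, E)) = Mul(Add(-12, E), Add(10, E)))
Mul(452, Add(Add(Mul(Function('g')(10), Pow(147, -1)), Mul(124, Pow(Function('M')(-6, 12), -1))), 454)) = Mul(452, Add(Add(Mul(Add(-120, Pow(10, 2), Mul(-2, 10)), Pow(147, -1)), Mul(124, Pow(Rational(-7, 9), -1))), 454)) = Mul(452, Add(Add(Mul(Add(-120, 100, -20), Rational(1, 147)), Mul(124, Rational(-9, 7))), 454)) = Mul(452, Add(Add(Mul(-40, Rational(1, 147)), Rational(-1116, 7)), 454)) = Mul(452, Add(Add(Rational(-40, 147), Rational(-1116, 7)), 454)) = Mul(452, Add(Rational(-23476, 147), 454)) = Mul(452, Rational(43262, 147)) = Rational(19554424, 147)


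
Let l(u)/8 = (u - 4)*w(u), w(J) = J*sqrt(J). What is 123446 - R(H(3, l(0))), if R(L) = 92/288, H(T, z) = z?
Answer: 8888089/72 ≈ 1.2345e+5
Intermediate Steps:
w(J) = J**(3/2)
l(u) = 8*u**(3/2)*(-4 + u) (l(u) = 8*((u - 4)*u**(3/2)) = 8*((-4 + u)*u**(3/2)) = 8*(u**(3/2)*(-4 + u)) = 8*u**(3/2)*(-4 + u))
R(L) = 23/72 (R(L) = 92*(1/288) = 23/72)
123446 - R(H(3, l(0))) = 123446 - 1*23/72 = 123446 - 23/72 = 8888089/72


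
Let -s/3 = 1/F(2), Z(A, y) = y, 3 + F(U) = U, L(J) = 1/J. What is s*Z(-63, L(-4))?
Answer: -¾ ≈ -0.75000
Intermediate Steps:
F(U) = -3 + U
s = 3 (s = -3/(-3 + 2) = -3/(-1) = -3*(-1) = 3)
s*Z(-63, L(-4)) = 3/(-4) = 3*(-¼) = -¾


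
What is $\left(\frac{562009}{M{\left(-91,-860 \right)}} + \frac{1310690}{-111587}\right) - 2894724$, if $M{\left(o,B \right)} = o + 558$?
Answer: $- \frac{150785234977343}{52111129} \approx -2.8935 \cdot 10^{6}$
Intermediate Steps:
$M{\left(o,B \right)} = 558 + o$
$\left(\frac{562009}{M{\left(-91,-860 \right)}} + \frac{1310690}{-111587}\right) - 2894724 = \left(\frac{562009}{558 - 91} + \frac{1310690}{-111587}\right) - 2894724 = \left(\frac{562009}{467} + 1310690 \left(- \frac{1}{111587}\right)\right) - 2894724 = \left(562009 \cdot \frac{1}{467} - \frac{1310690}{111587}\right) - 2894724 = \left(\frac{562009}{467} - \frac{1310690}{111587}\right) - 2894724 = \frac{62100806053}{52111129} - 2894724 = - \frac{150785234977343}{52111129}$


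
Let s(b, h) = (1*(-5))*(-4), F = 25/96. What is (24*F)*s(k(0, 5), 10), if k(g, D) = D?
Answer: 125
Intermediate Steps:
F = 25/96 (F = 25*(1/96) = 25/96 ≈ 0.26042)
s(b, h) = 20 (s(b, h) = -5*(-4) = 20)
(24*F)*s(k(0, 5), 10) = (24*(25/96))*20 = (25/4)*20 = 125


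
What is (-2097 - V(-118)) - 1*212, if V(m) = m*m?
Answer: -16233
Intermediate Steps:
V(m) = m²
(-2097 - V(-118)) - 1*212 = (-2097 - 1*(-118)²) - 1*212 = (-2097 - 1*13924) - 212 = (-2097 - 13924) - 212 = -16021 - 212 = -16233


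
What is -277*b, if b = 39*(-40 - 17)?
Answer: 615771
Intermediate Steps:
b = -2223 (b = 39*(-57) = -2223)
-277*b = -277*(-2223) = 615771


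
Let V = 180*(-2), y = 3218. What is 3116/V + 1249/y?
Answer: -598603/72405 ≈ -8.2674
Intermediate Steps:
V = -360
3116/V + 1249/y = 3116/(-360) + 1249/3218 = 3116*(-1/360) + 1249*(1/3218) = -779/90 + 1249/3218 = -598603/72405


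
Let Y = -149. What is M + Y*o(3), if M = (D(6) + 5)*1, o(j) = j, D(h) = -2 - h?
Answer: -450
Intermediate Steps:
M = -3 (M = ((-2 - 1*6) + 5)*1 = ((-2 - 6) + 5)*1 = (-8 + 5)*1 = -3*1 = -3)
M + Y*o(3) = -3 - 149*3 = -3 - 447 = -450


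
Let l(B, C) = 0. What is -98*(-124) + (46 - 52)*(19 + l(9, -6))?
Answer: 12038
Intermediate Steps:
-98*(-124) + (46 - 52)*(19 + l(9, -6)) = -98*(-124) + (46 - 52)*(19 + 0) = 12152 - 6*19 = 12152 - 114 = 12038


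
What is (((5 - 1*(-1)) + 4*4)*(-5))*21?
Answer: -2310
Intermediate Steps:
(((5 - 1*(-1)) + 4*4)*(-5))*21 = (((5 + 1) + 16)*(-5))*21 = ((6 + 16)*(-5))*21 = (22*(-5))*21 = -110*21 = -2310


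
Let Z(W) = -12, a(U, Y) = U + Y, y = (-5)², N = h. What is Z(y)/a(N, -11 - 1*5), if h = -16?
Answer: 3/8 ≈ 0.37500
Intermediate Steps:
N = -16
y = 25
Z(y)/a(N, -11 - 1*5) = -12/(-16 + (-11 - 1*5)) = -12/(-16 + (-11 - 5)) = -12/(-16 - 16) = -12/(-32) = -12*(-1/32) = 3/8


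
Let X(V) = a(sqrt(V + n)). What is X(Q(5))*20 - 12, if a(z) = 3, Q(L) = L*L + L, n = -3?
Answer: 48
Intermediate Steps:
Q(L) = L + L**2 (Q(L) = L**2 + L = L + L**2)
X(V) = 3
X(Q(5))*20 - 12 = 3*20 - 12 = 60 - 12 = 48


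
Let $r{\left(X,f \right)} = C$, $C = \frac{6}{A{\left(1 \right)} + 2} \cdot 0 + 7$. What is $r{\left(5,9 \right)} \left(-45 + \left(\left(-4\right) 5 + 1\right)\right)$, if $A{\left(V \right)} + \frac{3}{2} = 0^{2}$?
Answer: $-448$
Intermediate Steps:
$A{\left(V \right)} = - \frac{3}{2}$ ($A{\left(V \right)} = - \frac{3}{2} + 0^{2} = - \frac{3}{2} + 0 = - \frac{3}{2}$)
$C = 7$ ($C = \frac{6}{- \frac{3}{2} + 2} \cdot 0 + 7 = 6 \frac{1}{\frac{1}{2}} \cdot 0 + 7 = 6 \cdot 2 \cdot 0 + 7 = 12 \cdot 0 + 7 = 0 + 7 = 7$)
$r{\left(X,f \right)} = 7$
$r{\left(5,9 \right)} \left(-45 + \left(\left(-4\right) 5 + 1\right)\right) = 7 \left(-45 + \left(\left(-4\right) 5 + 1\right)\right) = 7 \left(-45 + \left(-20 + 1\right)\right) = 7 \left(-45 - 19\right) = 7 \left(-64\right) = -448$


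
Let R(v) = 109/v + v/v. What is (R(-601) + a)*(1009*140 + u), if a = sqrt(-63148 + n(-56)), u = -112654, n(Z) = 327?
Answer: 14074152/601 + 28606*I*sqrt(62821) ≈ 23418.0 + 7.1698e+6*I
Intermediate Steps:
R(v) = 1 + 109/v (R(v) = 109/v + 1 = 1 + 109/v)
a = I*sqrt(62821) (a = sqrt(-63148 + 327) = sqrt(-62821) = I*sqrt(62821) ≈ 250.64*I)
(R(-601) + a)*(1009*140 + u) = ((109 - 601)/(-601) + I*sqrt(62821))*(1009*140 - 112654) = (-1/601*(-492) + I*sqrt(62821))*(141260 - 112654) = (492/601 + I*sqrt(62821))*28606 = 14074152/601 + 28606*I*sqrt(62821)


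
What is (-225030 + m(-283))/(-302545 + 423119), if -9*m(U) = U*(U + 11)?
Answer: -1051123/542583 ≈ -1.9373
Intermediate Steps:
m(U) = -U*(11 + U)/9 (m(U) = -U*(U + 11)/9 = -U*(11 + U)/9)
(-225030 + m(-283))/(-302545 + 423119) = (-225030 - ⅑*(-283)*(11 - 283))/(-302545 + 423119) = (-225030 - ⅑*(-283)*(-272))/120574 = (-225030 - 76976/9)*(1/120574) = -2102246/9*1/120574 = -1051123/542583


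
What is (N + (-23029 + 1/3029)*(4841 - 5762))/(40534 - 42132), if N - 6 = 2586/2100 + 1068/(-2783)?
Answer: -62577090655090217/4714735125100 ≈ -13273.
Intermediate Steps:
N = 6669973/974050 (N = 6 + (2586/2100 + 1068/(-2783)) = 6 + (2586*(1/2100) + 1068*(-1/2783)) = 6 + (431/350 - 1068/2783) = 6 + 825673/974050 = 6669973/974050 ≈ 6.8477)
(N + (-23029 + 1/3029)*(4841 - 5762))/(40534 - 42132) = (6669973/974050 + (-23029 + 1/3029)*(4841 - 5762))/(40534 - 42132) = (6669973/974050 + (-23029 + 1/3029)*(-921))/(-1598) = (6669973/974050 - 69754840/3029*(-921))*(-1/1598) = (6669973/974050 + 64244207640/3029)*(-1/1598) = (62577090655090217/2950397450)*(-1/1598) = -62577090655090217/4714735125100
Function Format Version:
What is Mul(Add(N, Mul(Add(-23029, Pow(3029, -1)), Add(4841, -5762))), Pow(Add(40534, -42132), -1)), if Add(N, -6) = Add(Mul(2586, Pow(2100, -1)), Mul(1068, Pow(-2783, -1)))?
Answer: Rational(-62577090655090217, 4714735125100) ≈ -13273.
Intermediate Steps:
N = Rational(6669973, 974050) (N = Add(6, Add(Mul(2586, Pow(2100, -1)), Mul(1068, Pow(-2783, -1)))) = Add(6, Add(Mul(2586, Rational(1, 2100)), Mul(1068, Rational(-1, 2783)))) = Add(6, Add(Rational(431, 350), Rational(-1068, 2783))) = Add(6, Rational(825673, 974050)) = Rational(6669973, 974050) ≈ 6.8477)
Mul(Add(N, Mul(Add(-23029, Pow(3029, -1)), Add(4841, -5762))), Pow(Add(40534, -42132), -1)) = Mul(Add(Rational(6669973, 974050), Mul(Add(-23029, Pow(3029, -1)), Add(4841, -5762))), Pow(Add(40534, -42132), -1)) = Mul(Add(Rational(6669973, 974050), Mul(Add(-23029, Rational(1, 3029)), -921)), Pow(-1598, -1)) = Mul(Add(Rational(6669973, 974050), Mul(Rational(-69754840, 3029), -921)), Rational(-1, 1598)) = Mul(Add(Rational(6669973, 974050), Rational(64244207640, 3029)), Rational(-1, 1598)) = Mul(Rational(62577090655090217, 2950397450), Rational(-1, 1598)) = Rational(-62577090655090217, 4714735125100)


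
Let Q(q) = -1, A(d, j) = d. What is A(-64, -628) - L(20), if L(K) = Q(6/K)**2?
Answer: -65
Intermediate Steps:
L(K) = 1 (L(K) = (-1)**2 = 1)
A(-64, -628) - L(20) = -64 - 1*1 = -64 - 1 = -65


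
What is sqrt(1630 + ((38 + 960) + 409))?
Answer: sqrt(3037) ≈ 55.109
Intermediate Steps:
sqrt(1630 + ((38 + 960) + 409)) = sqrt(1630 + (998 + 409)) = sqrt(1630 + 1407) = sqrt(3037)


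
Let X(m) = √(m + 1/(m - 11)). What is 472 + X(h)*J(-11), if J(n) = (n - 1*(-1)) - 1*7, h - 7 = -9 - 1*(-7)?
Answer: 472 - 17*√174/6 ≈ 434.63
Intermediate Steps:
h = 5 (h = 7 + (-9 - 1*(-7)) = 7 + (-9 + 7) = 7 - 2 = 5)
X(m) = √(m + 1/(-11 + m))
J(n) = -6 + n (J(n) = (n + 1) - 7 = (1 + n) - 7 = -6 + n)
472 + X(h)*J(-11) = 472 + √((1 + 5*(-11 + 5))/(-11 + 5))*(-6 - 11) = 472 + √((1 + 5*(-6))/(-6))*(-17) = 472 + √(-(1 - 30)/6)*(-17) = 472 + √(-⅙*(-29))*(-17) = 472 + √(29/6)*(-17) = 472 + (√174/6)*(-17) = 472 - 17*√174/6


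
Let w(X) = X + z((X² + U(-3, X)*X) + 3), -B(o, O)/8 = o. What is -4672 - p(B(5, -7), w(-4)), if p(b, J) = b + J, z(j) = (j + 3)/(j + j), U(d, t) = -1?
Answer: -106457/23 ≈ -4628.6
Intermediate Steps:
B(o, O) = -8*o
z(j) = (3 + j)/(2*j) (z(j) = (3 + j)/((2*j)) = (3 + j)*(1/(2*j)) = (3 + j)/(2*j))
w(X) = X + (6 + X² - X)/(2*(3 + X² - X)) (w(X) = X + (3 + ((X² - X) + 3))/(2*((X² - X) + 3)) = X + (3 + (3 + X² - X))/(2*(3 + X² - X)) = X + (6 + X² - X)/(2*(3 + X² - X)))
p(b, J) = J + b
-4672 - p(B(5, -7), w(-4)) = -4672 - ((3 + (-4)³ - ½*(-4)² + (5/2)*(-4))/(3 + (-4)² - 1*(-4)) - 8*5) = -4672 - ((3 - 64 - ½*16 - 10)/(3 + 16 + 4) - 40) = -4672 - ((3 - 64 - 8 - 10)/23 - 40) = -4672 - ((1/23)*(-79) - 40) = -4672 - (-79/23 - 40) = -4672 - 1*(-999/23) = -4672 + 999/23 = -106457/23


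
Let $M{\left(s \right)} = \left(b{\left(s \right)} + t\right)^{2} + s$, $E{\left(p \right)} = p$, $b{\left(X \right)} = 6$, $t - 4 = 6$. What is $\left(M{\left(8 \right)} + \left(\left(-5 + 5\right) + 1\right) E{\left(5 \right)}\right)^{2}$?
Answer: $72361$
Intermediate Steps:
$t = 10$ ($t = 4 + 6 = 10$)
$M{\left(s \right)} = 256 + s$ ($M{\left(s \right)} = \left(6 + 10\right)^{2} + s = 16^{2} + s = 256 + s$)
$\left(M{\left(8 \right)} + \left(\left(-5 + 5\right) + 1\right) E{\left(5 \right)}\right)^{2} = \left(\left(256 + 8\right) + \left(\left(-5 + 5\right) + 1\right) 5\right)^{2} = \left(264 + \left(0 + 1\right) 5\right)^{2} = \left(264 + 1 \cdot 5\right)^{2} = \left(264 + 5\right)^{2} = 269^{2} = 72361$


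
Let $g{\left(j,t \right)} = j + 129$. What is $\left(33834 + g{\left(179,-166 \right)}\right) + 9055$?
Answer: $43197$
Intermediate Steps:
$g{\left(j,t \right)} = 129 + j$
$\left(33834 + g{\left(179,-166 \right)}\right) + 9055 = \left(33834 + \left(129 + 179\right)\right) + 9055 = \left(33834 + 308\right) + 9055 = 34142 + 9055 = 43197$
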